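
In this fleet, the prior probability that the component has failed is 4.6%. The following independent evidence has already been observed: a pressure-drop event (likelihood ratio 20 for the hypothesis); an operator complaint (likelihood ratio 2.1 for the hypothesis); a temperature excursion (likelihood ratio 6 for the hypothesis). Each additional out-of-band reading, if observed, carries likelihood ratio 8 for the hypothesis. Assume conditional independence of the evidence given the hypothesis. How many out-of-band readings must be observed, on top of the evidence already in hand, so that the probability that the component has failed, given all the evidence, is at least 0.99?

Prior odds = 0.046/0.954 = 23/477.
Combined Bayes factor of the evidence already in hand = 20 × 2.1 × 6 = 252.
Odds after that evidence = (23/477) × 252 = 644/53.
Target odds = 0.99/0.01 = 99.
Need 8ⁿ ≥ 99 ÷ (644/53) = 5247/644.
8¹ = 8 falls short of 5247/644 but 8² = 64 reaches it, so n = 2.

2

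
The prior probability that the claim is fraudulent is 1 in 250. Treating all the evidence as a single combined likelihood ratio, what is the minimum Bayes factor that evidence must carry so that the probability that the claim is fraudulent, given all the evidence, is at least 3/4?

Prior odds = 0.004/0.996 = 1/249.
Target odds = 0.75/0.25 = 3.
Required Bayes factor = 3 ÷ (1/249) = 747.

747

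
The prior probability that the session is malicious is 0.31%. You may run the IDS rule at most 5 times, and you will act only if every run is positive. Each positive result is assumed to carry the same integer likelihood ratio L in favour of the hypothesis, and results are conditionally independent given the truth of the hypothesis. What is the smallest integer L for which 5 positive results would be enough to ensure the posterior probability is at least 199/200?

10

Prior odds = 0.0031/0.9969 = 31/9969.
Target odds = 0.995/0.005 = 199.
Need L⁵ ≥ 199 ÷ (31/9969) = 1983831/31.
9⁵ = 59049 < 1983831/31 ≤ 100000 = 10⁵, so L = 10.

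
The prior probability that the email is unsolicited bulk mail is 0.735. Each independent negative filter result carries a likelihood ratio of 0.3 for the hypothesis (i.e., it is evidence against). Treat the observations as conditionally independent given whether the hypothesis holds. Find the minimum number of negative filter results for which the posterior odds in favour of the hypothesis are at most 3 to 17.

3

Prior odds = 0.735/0.265 = 147/53.
Likelihood ratio per negative filter result = 0.3.
Target odds = 3/17.
Require 0.3ⁿ ≤ 3/17 ÷ (147/53) = 53/833.
0.3² = 0.09 is still above 53/833 but 0.3³ = 0.027 is at or below it, so n = 3.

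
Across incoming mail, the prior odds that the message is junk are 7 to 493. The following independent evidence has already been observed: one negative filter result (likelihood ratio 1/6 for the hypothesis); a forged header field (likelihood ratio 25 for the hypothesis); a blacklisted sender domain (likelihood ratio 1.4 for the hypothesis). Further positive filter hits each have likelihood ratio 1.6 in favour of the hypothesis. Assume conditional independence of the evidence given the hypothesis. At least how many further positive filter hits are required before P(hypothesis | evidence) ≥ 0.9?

10

Prior odds = 7/493.
Combined Bayes factor of the evidence already in hand = (1/6) × 25 × 1.4 = 35/6.
Odds after that evidence = (7/493) × 35/6 = 245/2958.
Target odds = 0.9/0.1 = 9.
Need 1.6ⁿ ≥ 9 ÷ (245/2958) = 26622/245.
1.6⁹ = 134217728/1953125 falls short of 26622/245 but 1.6¹⁰ ≈109.951 reaches it, so n = 10.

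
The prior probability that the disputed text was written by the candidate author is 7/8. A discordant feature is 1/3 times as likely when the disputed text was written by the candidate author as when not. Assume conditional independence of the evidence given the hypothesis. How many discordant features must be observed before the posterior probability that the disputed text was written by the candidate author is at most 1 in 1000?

Prior odds = 0.875/0.125 = 7.
Likelihood ratio per discordant feature = 1/3.
Target odds: 0.001 ÷ 0.999 = 1/999.
Require (1/3)ⁿ ≤ 1/999 ÷ 7 = 1/6993.
(1/3)⁸ = 1/6561 is still above 1/6993 but (1/3)⁹ = 1/19683 is at or below it, so n = 9.

9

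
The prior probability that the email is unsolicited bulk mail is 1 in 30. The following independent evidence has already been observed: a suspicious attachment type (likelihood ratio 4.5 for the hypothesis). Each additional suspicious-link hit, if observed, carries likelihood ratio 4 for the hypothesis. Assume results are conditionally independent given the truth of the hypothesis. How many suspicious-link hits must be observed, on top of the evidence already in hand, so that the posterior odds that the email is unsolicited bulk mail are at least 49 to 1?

Prior odds = (1/30)/(29/30) = 1/29.
Bayes factor of the evidence already in hand = 4.5.
Odds after that evidence = (1/29) × 4.5 = 9/58.
Target odds = 49.
Need 4ⁿ ≥ 49 ÷ (9/58) = 2842/9.
4⁴ = 256 falls short of 2842/9 but 4⁵ = 1024 reaches it, so n = 5.

5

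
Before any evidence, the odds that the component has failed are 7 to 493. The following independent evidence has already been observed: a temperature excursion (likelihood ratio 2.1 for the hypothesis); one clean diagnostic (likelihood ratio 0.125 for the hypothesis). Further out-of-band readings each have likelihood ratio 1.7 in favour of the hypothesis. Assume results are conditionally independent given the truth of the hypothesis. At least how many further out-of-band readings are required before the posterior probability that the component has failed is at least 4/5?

Prior odds = 7/493.
Combined Bayes factor of the evidence already in hand = 2.1 × 0.125 = 0.2625.
Odds after that evidence = (7/493) × 0.2625 = 147/39440.
Target odds = 0.8/0.2 = 4.
Need 1.7ⁿ ≥ 4 ÷ (147/39440) = 157760/147.
1.7¹³ ≈990.458 falls short of 157760/147 but 1.7¹⁴ ≈1683.78 reaches it, so n = 14.

14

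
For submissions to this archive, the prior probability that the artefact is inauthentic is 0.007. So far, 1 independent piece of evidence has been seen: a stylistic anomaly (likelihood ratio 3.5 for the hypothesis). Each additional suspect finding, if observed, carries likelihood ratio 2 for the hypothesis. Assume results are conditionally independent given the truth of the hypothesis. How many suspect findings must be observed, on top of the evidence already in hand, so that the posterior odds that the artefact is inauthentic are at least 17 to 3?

Prior odds = 0.007/0.993 = 7/993.
Bayes factor of the evidence already in hand = 3.5.
Odds after that evidence = (7/993) × 3.5 = 49/1986.
Target odds = 17/3.
Need 2ⁿ ≥ 17/3 ÷ (49/1986) = 11254/49.
2⁷ = 128 falls short of 11254/49 but 2⁸ = 256 reaches it, so n = 8.

8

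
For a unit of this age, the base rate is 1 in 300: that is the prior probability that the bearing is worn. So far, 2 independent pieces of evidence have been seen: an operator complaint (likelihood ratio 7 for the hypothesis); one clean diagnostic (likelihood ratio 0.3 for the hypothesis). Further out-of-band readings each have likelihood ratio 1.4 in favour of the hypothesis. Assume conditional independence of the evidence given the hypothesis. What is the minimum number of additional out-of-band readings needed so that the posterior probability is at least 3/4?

19

Prior odds = (1/300)/(299/300) = 1/299.
Combined Bayes factor of the evidence already in hand = 7 × 0.3 = 2.1.
Odds after that evidence = (1/299) × 2.1 = 21/2990.
Target odds = 0.75/0.25 = 3.
Need 1.4ⁿ ≥ 3 ÷ (21/2990) = 2990/7.
1.4¹⁸ ≈426.879 falls short of 2990/7 but 1.4¹⁹ ≈597.63 reaches it, so n = 19.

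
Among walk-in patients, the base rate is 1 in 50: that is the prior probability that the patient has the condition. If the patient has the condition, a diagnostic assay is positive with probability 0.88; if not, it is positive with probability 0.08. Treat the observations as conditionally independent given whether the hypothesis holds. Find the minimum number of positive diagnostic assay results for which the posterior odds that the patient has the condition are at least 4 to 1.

3

Prior odds: 0.02 ÷ 0.98 = 1/49.
Likelihood ratio of a positive = 0.88/0.08 = 11.
Target odds = 4.
Require 11ⁿ ≥ 4 ÷ (1/49) = 196.
11² = 121 falls short of 196 but 11³ = 1331 reaches it, so n = 3.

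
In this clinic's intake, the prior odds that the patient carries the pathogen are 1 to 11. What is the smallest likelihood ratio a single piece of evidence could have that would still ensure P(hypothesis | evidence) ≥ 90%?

Prior odds = 1/11.
Target odds = 0.9/0.1 = 9.
Required Bayes factor = 9 ÷ (1/11) = 99.

99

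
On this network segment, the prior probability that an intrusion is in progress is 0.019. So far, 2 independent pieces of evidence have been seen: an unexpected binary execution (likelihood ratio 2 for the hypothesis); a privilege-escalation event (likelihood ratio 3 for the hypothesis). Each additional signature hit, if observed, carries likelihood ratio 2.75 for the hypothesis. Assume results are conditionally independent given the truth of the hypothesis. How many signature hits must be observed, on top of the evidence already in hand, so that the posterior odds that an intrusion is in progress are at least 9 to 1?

5

Prior odds = 0.019/0.981 = 19/981.
Combined Bayes factor of the evidence already in hand = 2 × 3 = 6.
Odds after that evidence = (19/981) × 6 = 38/327.
Target odds = 9.
Need 2.75ⁿ ≥ 9 ÷ (38/327) = 2943/38.
2.75⁴ = 57.19140625 falls short of 2943/38 but 2.75⁵ = 161051/1024 reaches it, so n = 5.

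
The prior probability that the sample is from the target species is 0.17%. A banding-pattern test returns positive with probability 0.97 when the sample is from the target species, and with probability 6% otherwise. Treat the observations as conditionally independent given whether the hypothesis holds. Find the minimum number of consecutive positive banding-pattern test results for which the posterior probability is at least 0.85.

Prior odds = 0.0017/0.9983 = 17/9983.
Likelihood ratio of a positive result = 0.97/0.06 = 97/6.
Target odds: 0.85 ÷ 0.15 = 17/3.
Need (17/9983) × (97/6)ⁿ ≥ 17/3, i.e. (97/6)ⁿ ≥ 9983/3.
(97/6)² = 9409/36 falls short of 9983/3 but (97/6)³ = 912673/216 reaches it, so n = 3.

3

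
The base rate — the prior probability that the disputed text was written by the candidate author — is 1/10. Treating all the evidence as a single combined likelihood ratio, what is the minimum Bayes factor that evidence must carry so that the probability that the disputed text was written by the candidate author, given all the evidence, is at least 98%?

441

Prior odds = 0.1/0.9 = 1/9.
Target odds = 0.98/0.02 = 49.
Required Bayes factor = 49 ÷ (1/9) = 441.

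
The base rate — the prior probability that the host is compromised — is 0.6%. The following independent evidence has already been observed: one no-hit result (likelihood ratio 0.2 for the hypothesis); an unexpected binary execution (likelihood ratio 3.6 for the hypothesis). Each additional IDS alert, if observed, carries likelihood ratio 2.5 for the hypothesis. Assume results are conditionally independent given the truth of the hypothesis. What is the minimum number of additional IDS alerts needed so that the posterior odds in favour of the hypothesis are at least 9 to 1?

9

Prior odds = 0.006/0.994 = 3/497.
Combined Bayes factor of the evidence already in hand = 0.2 × 3.6 = 0.72.
Odds after that evidence = (3/497) × 0.72 = 54/12425.
Target odds = 9.
Need 2.5ⁿ ≥ 9 ÷ (54/12425) = 12425/6.
2.5⁸ = 390625/256 falls short of 12425/6 but 2.5⁹ = 1953125/512 reaches it, so n = 9.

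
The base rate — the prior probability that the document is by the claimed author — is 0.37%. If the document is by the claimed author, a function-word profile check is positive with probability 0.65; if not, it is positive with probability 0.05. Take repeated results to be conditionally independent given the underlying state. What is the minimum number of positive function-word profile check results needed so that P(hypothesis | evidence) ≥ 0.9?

4

Prior odds: 0.0037 ÷ 0.9963 = 37/9963.
Likelihood ratio of a positive = 0.65/0.05 = 13.
Target posterior odds = 0.9/0.1 = 9.
Need (37/9963) × 13ⁿ ≥ 9, i.e. 13ⁿ ≥ 89667/37.
13³ = 2197 falls short of 89667/37 but 13⁴ = 28561 reaches it, so n = 4.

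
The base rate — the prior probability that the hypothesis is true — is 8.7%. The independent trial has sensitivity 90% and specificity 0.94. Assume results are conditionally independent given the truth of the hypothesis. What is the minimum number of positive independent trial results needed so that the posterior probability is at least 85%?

Prior odds = 0.087/0.913 = 87/913.
False-positive rate = 1 − 0.94 = 0.06; likelihood ratio of a positive = 0.9/0.06 = 15.
Target posterior odds = 0.85/0.15 = 17/3.
Need (87/913) × 15ⁿ ≥ 17/3, i.e. 15ⁿ ≥ 15521/261.
15¹ = 15 falls short of 15521/261 but 15² = 225 reaches it, so n = 2.

2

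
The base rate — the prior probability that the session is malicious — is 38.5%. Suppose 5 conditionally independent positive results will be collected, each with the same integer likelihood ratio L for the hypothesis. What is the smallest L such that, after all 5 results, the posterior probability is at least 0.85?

Prior odds = 0.385/0.615 = 77/123.
Target odds = 0.85/0.15 = 17/3.
Need L⁵ ≥ 17/3 ÷ (77/123) = 697/77.
1⁵ = 1 < 697/77 ≤ 32 = 2⁵, so L = 2.

2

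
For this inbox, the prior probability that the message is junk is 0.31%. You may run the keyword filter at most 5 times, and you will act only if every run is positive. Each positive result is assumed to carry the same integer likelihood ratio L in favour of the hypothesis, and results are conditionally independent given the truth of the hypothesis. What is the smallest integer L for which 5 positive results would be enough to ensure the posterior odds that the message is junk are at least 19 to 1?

6

Prior odds = 0.0031/0.9969 = 31/9969.
Target odds = 19.
Need L⁵ ≥ 19 ÷ (31/9969) = 189411/31.
5⁵ = 3125 < 189411/31 ≤ 7776 = 6⁵, so L = 6.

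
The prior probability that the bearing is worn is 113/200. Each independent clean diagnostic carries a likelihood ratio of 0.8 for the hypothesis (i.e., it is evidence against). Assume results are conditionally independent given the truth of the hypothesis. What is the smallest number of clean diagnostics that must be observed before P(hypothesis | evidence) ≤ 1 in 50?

19

Prior odds = 0.565/0.435 = 113/87.
Likelihood ratio per clean diagnostic = 0.8.
Target posterior odds = 0.02/0.98 = 1/49.
Require 0.8ⁿ ≤ 1/49 ÷ (113/87) = 87/5537.
0.8¹⁸ ≈0.0180144 is still above 87/5537 but 0.8¹⁹ ≈0.0144115 is at or below it, so n = 19.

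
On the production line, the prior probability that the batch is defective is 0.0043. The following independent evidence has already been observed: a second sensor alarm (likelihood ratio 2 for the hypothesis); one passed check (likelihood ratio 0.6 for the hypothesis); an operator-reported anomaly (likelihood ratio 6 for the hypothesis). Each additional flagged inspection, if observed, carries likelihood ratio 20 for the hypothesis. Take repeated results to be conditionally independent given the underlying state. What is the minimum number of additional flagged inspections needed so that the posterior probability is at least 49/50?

3

Prior odds = 0.0043/0.9957 = 43/9957.
Combined Bayes factor of the evidence already in hand = 2 × 0.6 × 6 = 7.2.
Odds after that evidence = (43/9957) × 7.2 = 516/16595.
Target odds = 0.98/0.02 = 49.
Need 20ⁿ ≥ 49 ÷ (516/16595) = 813155/516.
20² = 400 falls short of 813155/516 but 20³ = 8000 reaches it, so n = 3.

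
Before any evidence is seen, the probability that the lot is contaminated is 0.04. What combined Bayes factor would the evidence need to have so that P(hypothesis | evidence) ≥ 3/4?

Prior odds = 0.04/0.96 = 1/24.
Target odds = 0.75/0.25 = 3.
Required Bayes factor = 3 ÷ (1/24) = 72.

72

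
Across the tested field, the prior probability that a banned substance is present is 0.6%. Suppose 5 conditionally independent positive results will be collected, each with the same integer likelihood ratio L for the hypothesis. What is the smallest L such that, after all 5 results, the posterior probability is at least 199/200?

Prior odds = 0.006/0.994 = 3/497.
Target odds = 0.995/0.005 = 199.
Need L⁵ ≥ 199 ÷ (3/497) = 98903/3.
8⁵ = 32768 < 98903/3 ≤ 59049 = 9⁵, so L = 9.

9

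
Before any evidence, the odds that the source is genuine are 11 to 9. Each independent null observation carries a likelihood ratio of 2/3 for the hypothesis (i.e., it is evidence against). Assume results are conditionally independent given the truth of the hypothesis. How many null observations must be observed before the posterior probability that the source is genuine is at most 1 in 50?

Prior odds = 11/9.
Likelihood ratio per null observation = 2/3.
Target odds: 0.02 ÷ 0.98 = 1/49.
Need (11/9) × (2/3)ⁿ ≤ 1/49, i.e. (2/3)ⁿ ≤ 9/539.
(2/3)¹⁰ = 1024/59049 is still above 9/539 but (2/3)¹¹ = 2048/177147 is at or below it, so n = 11.

11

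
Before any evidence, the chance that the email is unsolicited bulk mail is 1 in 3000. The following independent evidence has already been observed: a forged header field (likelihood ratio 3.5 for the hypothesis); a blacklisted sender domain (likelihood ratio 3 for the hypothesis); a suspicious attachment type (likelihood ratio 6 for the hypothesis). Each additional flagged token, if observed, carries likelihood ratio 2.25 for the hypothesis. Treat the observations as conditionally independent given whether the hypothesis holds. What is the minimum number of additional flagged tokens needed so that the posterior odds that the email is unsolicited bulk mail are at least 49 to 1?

10

Prior odds = (1/3000)/(2999/3000) = 1/2999.
Combined Bayes factor of the evidence already in hand = 3.5 × 3 × 6 = 63.
Odds after that evidence = (1/2999) × 63 = 63/2999.
Target odds = 49.
Need 2.25ⁿ ≥ 49 ÷ (63/2999) = 20993/9.
2.25⁹ = 387420489/262144 falls short of 20993/9 but 2.25¹⁰ ≈3325.26 reaches it, so n = 10.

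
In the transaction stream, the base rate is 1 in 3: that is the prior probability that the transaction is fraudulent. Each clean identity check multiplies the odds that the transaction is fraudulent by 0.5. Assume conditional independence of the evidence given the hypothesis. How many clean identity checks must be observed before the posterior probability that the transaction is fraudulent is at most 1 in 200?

7

Prior odds = (1/3)/(2/3) = 0.5.
Likelihood ratio per clean identity check = 0.5.
Target posterior odds = 0.005/0.995 = 1/199.
Require 0.5ⁿ ≤ 1/199 ÷ 0.5 = 2/199.
0.5⁶ = 0.015625 is still above 2/199 but 0.5⁷ = 0.0078125 is at or below it, so n = 7.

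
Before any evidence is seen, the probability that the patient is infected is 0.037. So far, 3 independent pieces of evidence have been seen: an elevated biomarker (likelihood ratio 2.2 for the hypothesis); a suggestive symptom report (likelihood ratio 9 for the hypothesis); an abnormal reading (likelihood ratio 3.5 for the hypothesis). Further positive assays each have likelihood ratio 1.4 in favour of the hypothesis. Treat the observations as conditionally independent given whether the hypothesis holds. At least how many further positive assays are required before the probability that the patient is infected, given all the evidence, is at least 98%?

9

Prior odds = 0.037/0.963 = 37/963.
Combined Bayes factor of the evidence already in hand = 2.2 × 9 × 3.5 = 69.3.
Odds after that evidence = (37/963) × 69.3 = 2849/1070.
Target odds = 0.98/0.02 = 49.
Need 1.4ⁿ ≥ 49 ÷ (2849/1070) = 7490/407.
1.4⁸ = 5764801/390625 falls short of 7490/407 but 1.4⁹ = 40353607/1953125 reaches it, so n = 9.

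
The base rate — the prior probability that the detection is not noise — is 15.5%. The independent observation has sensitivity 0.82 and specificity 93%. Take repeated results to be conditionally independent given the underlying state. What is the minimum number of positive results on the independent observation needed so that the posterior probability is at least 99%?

3

Prior odds = 0.155/0.845 = 31/169.
False-positive rate = 1 − 0.93 = 0.07; likelihood ratio of a positive = 0.82/0.07 = 82/7.
Target posterior odds = 0.99/0.01 = 99.
Need (31/169) × (82/7)ⁿ ≥ 99, i.e. (82/7)ⁿ ≥ 16731/31.
(82/7)² = 6724/49 falls short of 16731/31 but (82/7)³ = 551368/343 reaches it, so n = 3.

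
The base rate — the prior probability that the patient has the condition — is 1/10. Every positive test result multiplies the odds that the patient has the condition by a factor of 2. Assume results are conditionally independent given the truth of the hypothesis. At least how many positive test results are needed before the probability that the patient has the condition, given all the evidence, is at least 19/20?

8

Prior odds: 0.1 ÷ 0.9 = 1/9.
Likelihood ratio per positive test result = 2.
Target posterior odds = 0.95/0.05 = 19.
Need (1/9) × 2ⁿ ≥ 19, i.e. 2ⁿ ≥ 171.
2⁷ = 128 falls short of 171 but 2⁸ = 256 reaches it, so n = 8.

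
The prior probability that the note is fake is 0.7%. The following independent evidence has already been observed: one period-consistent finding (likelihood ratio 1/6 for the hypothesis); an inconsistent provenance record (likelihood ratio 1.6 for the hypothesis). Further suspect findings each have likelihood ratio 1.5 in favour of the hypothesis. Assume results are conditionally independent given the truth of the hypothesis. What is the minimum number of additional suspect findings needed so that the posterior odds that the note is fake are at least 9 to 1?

Prior odds = 0.007/0.993 = 7/993.
Combined Bayes factor of the evidence already in hand = (1/6) × 1.6 = 4/15.
Odds after that evidence = (7/993) × 4/15 = 28/14895.
Target odds = 9.
Need 1.5ⁿ ≥ 9 ÷ (28/14895) = 134055/28.
1.5²⁰ ≈3325.26 falls short of 134055/28 but 1.5²¹ ≈4987.89 reaches it, so n = 21.

21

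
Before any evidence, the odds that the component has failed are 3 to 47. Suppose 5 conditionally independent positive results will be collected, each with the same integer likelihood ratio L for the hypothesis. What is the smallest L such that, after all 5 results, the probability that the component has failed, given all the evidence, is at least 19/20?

4

Prior odds = 3/47.
Target odds = 0.95/0.05 = 19.
Need L⁵ ≥ 19 ÷ (3/47) = 893/3.
3⁵ = 243 < 893/3 ≤ 1024 = 4⁵, so L = 4.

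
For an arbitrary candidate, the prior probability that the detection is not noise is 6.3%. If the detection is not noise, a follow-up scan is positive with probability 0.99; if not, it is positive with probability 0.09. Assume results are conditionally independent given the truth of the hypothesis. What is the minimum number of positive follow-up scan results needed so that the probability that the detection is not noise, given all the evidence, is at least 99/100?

Prior odds: 0.063 ÷ 0.937 = 63/937.
Likelihood ratio of a positive = 0.99/0.09 = 11.
Target odds: 0.99 ÷ 0.01 = 99.
Need (63/937) × 11ⁿ ≥ 99, i.e. 11ⁿ ≥ 10307/7.
11³ = 1331 falls short of 10307/7 but 11⁴ = 14641 reaches it, so n = 4.

4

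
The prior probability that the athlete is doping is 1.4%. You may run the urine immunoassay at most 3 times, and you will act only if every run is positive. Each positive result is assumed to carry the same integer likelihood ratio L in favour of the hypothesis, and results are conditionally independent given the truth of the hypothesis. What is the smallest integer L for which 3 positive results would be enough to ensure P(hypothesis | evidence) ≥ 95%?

12

Prior odds = 0.014/0.986 = 7/493.
Target odds = 0.95/0.05 = 19.
Need L³ ≥ 19 ÷ (7/493) = 9367/7.
11³ = 1331 < 9367/7 ≤ 1728 = 12³, so L = 12.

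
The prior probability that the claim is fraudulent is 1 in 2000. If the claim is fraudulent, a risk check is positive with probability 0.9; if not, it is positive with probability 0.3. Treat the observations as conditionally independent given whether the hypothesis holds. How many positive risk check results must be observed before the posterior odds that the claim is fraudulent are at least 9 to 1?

9

Prior odds = 0.0005/0.9995 = 1/1999.
Likelihood ratio of a positive = 0.9/0.3 = 3.
Target odds = 9.
Need (1/1999) × 3ⁿ ≥ 9, i.e. 3ⁿ ≥ 17991.
3⁸ = 6561 falls short of 17991 but 3⁹ = 19683 reaches it, so n = 9.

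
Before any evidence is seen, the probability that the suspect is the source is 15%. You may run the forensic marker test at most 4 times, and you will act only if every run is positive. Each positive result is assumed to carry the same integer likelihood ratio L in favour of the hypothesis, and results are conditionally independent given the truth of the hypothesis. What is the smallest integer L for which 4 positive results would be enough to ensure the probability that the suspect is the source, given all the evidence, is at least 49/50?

5

Prior odds = 0.15/0.85 = 3/17.
Target odds = 0.98/0.02 = 49.
Need L⁴ ≥ 49 ÷ (3/17) = 833/3.
4⁴ = 256 < 833/3 ≤ 625 = 5⁴, so L = 5.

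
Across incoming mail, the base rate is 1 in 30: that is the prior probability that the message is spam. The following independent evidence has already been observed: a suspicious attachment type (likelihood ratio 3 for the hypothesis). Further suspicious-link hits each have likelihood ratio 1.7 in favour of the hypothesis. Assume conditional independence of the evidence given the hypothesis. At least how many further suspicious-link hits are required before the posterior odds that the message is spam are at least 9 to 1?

9

Prior odds = (1/30)/(29/30) = 1/29.
Bayes factor of the evidence already in hand = 3.
Odds after that evidence = (1/29) × 3 = 3/29.
Target odds = 9.
Need 1.7ⁿ ≥ 9 ÷ (3/29) = 87.
1.7⁸ ≈69.7576 falls short of 87 but 1.7⁹ ≈118.588 reaches it, so n = 9.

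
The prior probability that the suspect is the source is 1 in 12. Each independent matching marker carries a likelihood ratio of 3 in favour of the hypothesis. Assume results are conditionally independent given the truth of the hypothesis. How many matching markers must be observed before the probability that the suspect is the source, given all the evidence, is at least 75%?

Prior odds = (1/12)/(11/12) = 1/11.
Likelihood ratio per matching marker = 3.
Target odds: 0.75 ÷ 0.25 = 3.
Require 3ⁿ ≥ 3 ÷ (1/11) = 33.
3³ = 27 falls short of 33 but 3⁴ = 81 reaches it, so n = 4.

4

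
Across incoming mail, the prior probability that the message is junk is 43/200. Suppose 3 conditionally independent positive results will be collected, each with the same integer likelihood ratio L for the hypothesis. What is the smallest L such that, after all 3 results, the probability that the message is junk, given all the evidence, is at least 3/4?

3

Prior odds = 0.215/0.785 = 43/157.
Target odds = 0.75/0.25 = 3.
Need L³ ≥ 3 ÷ (43/157) = 471/43.
2³ = 8 < 471/43 ≤ 27 = 3³, so L = 3.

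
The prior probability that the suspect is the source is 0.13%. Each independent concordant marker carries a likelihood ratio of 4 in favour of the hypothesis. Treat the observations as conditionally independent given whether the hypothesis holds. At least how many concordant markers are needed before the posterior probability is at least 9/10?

Prior odds: 0.0013 ÷ 0.9987 = 13/9987.
Likelihood ratio per concordant marker = 4.
Target posterior odds = 0.9/0.1 = 9.
Need (13/9987) × 4ⁿ ≥ 9, i.e. 4ⁿ ≥ 89883/13.
4⁶ = 4096 falls short of 89883/13 but 4⁷ = 16384 reaches it, so n = 7.

7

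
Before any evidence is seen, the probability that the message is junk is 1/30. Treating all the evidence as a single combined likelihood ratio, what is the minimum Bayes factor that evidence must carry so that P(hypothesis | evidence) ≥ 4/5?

Prior odds = (1/30)/(29/30) = 1/29.
Target odds = 0.8/0.2 = 4.
Required Bayes factor = 4 ÷ (1/29) = 116.

116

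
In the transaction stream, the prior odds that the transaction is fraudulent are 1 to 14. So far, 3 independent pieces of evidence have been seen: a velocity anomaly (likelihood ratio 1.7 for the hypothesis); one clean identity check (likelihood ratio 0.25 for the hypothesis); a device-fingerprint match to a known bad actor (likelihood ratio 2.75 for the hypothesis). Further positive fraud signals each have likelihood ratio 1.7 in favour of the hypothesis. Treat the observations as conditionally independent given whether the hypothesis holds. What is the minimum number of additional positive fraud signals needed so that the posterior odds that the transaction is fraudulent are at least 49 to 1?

13

Prior odds = 1/14.
Combined Bayes factor of the evidence already in hand = 1.7 × 0.25 × 2.75 = 1.16875.
Odds after that evidence = (1/14) × 1.16875 = 187/2240.
Target odds = 49.
Need 1.7ⁿ ≥ 49 ÷ (187/2240) = 109760/187.
1.7¹² ≈582.622 falls short of 109760/187 but 1.7¹³ ≈990.458 reaches it, so n = 13.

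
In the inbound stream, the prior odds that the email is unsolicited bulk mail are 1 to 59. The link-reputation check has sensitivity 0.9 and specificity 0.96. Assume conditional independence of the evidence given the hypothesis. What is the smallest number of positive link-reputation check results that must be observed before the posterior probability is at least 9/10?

Prior odds = 1/59.
False-positive rate = 1 − 0.96 = 0.04; likelihood ratio of a positive = 0.9/0.04 = 22.5.
Target posterior odds = 0.9/0.1 = 9.
Need (1/59) × 22.5ⁿ ≥ 9, i.e. 22.5ⁿ ≥ 531.
22.5² = 506.25 falls short of 531 but 22.5³ = 11390.625 reaches it, so n = 3.

3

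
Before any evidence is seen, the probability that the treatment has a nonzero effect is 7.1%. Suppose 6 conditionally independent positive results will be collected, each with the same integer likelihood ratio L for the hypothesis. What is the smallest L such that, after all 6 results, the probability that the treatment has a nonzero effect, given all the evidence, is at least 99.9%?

5

Prior odds = 0.071/0.929 = 71/929.
Target odds = 0.999/0.001 = 999.
Need L⁶ ≥ 999 ÷ (71/929) = 928071/71.
4⁶ = 4096 < 928071/71 ≤ 15625 = 5⁶, so L = 5.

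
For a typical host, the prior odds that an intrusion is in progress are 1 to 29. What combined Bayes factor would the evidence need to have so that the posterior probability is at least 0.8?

116

Prior odds = 1/29.
Target odds = 0.8/0.2 = 4.
Required Bayes factor = 4 ÷ (1/29) = 116.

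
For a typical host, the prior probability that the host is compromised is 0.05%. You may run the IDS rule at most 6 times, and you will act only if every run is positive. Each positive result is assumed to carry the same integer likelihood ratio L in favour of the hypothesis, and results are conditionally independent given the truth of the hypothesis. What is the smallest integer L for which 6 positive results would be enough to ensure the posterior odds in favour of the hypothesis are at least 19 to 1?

Prior odds = 0.0005/0.9995 = 1/1999.
Target odds = 19.
Need L⁶ ≥ 19 ÷ (1/1999) = 37981.
5⁶ = 15625 < 37981 ≤ 46656 = 6⁶, so L = 6.

6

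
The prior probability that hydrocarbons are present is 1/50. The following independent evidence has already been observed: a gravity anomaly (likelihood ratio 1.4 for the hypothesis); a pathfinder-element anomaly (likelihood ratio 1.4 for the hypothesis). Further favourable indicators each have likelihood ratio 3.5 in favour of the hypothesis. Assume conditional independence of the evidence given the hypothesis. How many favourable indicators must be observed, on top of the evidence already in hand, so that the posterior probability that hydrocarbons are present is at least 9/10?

5

Prior odds = 0.02/0.98 = 1/49.
Combined Bayes factor of the evidence already in hand = 1.4 × 1.4 = 1.96.
Odds after that evidence = (1/49) × 1.96 = 0.04.
Target odds = 0.9/0.1 = 9.
Need 3.5ⁿ ≥ 9 ÷ 0.04 = 225.
3.5⁴ = 150.0625 falls short of 225 but 3.5⁵ = 525.21875 reaches it, so n = 5.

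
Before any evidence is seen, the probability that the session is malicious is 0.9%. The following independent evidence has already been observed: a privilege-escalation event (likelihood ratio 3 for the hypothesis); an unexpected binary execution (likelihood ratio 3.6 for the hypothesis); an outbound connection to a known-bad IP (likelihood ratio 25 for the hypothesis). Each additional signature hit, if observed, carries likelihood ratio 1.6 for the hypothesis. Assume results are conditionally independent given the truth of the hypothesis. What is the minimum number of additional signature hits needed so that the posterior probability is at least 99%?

Prior odds = 0.009/0.991 = 9/991.
Combined Bayes factor of the evidence already in hand = 3 × 3.6 × 25 = 270.
Odds after that evidence = (9/991) × 270 = 2430/991.
Target odds = 0.99/0.01 = 99.
Need 1.6ⁿ ≥ 99 ÷ (2430/991) = 10901/270.
1.6⁷ = 2097152/78125 falls short of 10901/270 but 1.6⁸ = 16777216/390625 reaches it, so n = 8.

8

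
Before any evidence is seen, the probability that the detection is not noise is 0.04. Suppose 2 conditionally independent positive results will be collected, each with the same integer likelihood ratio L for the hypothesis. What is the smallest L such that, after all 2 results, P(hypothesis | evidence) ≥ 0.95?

22

Prior odds = 0.04/0.96 = 1/24.
Target odds = 0.95/0.05 = 19.
Need L² ≥ 19 ÷ (1/24) = 456.
21² = 441 < 456 ≤ 484 = 22², so L = 22.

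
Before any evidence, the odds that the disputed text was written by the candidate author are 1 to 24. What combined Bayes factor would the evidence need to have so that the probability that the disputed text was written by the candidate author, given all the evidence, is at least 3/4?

Prior odds = 1/24.
Target odds = 0.75/0.25 = 3.
Required Bayes factor = 3 ÷ (1/24) = 72.

72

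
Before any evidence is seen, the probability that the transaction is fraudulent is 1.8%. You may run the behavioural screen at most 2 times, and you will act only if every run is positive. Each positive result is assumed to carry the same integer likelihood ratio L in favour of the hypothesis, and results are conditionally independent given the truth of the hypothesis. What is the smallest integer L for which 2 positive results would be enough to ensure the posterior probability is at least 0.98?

Prior odds = 0.018/0.982 = 9/491.
Target odds = 0.98/0.02 = 49.
Need L² ≥ 49 ÷ (9/491) = 24059/9.
51² = 2601 < 24059/9 ≤ 2704 = 52², so L = 52.

52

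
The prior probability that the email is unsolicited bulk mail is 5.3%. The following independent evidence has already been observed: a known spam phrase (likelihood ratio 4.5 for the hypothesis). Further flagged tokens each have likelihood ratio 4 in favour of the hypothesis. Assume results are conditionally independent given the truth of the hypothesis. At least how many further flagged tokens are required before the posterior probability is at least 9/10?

Prior odds = 0.053/0.947 = 53/947.
Bayes factor of the evidence already in hand = 4.5.
Odds after that evidence = (53/947) × 4.5 = 477/1894.
Target odds = 0.9/0.1 = 9.
Need 4ⁿ ≥ 9 ÷ (477/1894) = 1894/53.
4² = 16 falls short of 1894/53 but 4³ = 64 reaches it, so n = 3.

3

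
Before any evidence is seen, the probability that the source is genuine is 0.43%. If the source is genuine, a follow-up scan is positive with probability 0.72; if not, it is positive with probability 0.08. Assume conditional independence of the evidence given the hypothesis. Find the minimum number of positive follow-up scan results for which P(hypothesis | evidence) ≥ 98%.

Prior odds: 0.0043 ÷ 0.9957 = 43/9957.
Likelihood ratio of a positive = 0.72/0.08 = 9.
Target posterior odds = 0.98/0.02 = 49.
Require 9ⁿ ≥ 49 ÷ (43/9957) = 487893/43.
9⁴ = 6561 falls short of 487893/43 but 9⁵ = 59049 reaches it, so n = 5.

5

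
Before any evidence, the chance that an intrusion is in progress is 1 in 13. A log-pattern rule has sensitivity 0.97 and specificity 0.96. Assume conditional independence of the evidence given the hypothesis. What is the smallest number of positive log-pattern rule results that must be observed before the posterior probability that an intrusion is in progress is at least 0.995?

3

Prior odds = (1/13)/(12/13) = 1/12.
False-positive rate = 1 − 0.96 = 0.04; likelihood ratio of a positive = 0.97/0.04 = 24.25.
Target posterior odds = 0.995/0.005 = 199.
Need (1/12) × 24.25ⁿ ≥ 199, i.e. 24.25ⁿ ≥ 2388.
24.25² = 588.0625 falls short of 2388 but 24.25³ = 912673/64 reaches it, so n = 3.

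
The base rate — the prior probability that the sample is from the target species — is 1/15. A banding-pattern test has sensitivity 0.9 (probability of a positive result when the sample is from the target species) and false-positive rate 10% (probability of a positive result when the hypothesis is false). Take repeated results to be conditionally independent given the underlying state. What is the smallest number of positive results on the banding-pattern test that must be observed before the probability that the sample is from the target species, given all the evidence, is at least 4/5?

2

Prior odds = (1/15)/(14/15) = 1/14.
Likelihood ratio of a positive result = 0.9/0.1 = 9.
Target posterior odds = 0.8/0.2 = 4.
Require 9ⁿ ≥ 4 ÷ (1/14) = 56.
9¹ = 9 falls short of 56 but 9² = 81 reaches it, so n = 2.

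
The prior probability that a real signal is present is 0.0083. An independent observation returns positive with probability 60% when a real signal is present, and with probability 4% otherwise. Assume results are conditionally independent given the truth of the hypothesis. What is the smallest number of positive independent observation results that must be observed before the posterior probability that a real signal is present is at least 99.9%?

5

Prior odds = 0.0083/0.9917 = 83/9917.
Likelihood ratio of a positive result = 0.6/0.04 = 15.
Target odds: 0.999 ÷ 0.001 = 999.
Need (83/9917) × 15ⁿ ≥ 999, i.e. 15ⁿ ≥ 9907083/83.
15⁴ = 50625 falls short of 9907083/83 but 15⁵ = 759375 reaches it, so n = 5.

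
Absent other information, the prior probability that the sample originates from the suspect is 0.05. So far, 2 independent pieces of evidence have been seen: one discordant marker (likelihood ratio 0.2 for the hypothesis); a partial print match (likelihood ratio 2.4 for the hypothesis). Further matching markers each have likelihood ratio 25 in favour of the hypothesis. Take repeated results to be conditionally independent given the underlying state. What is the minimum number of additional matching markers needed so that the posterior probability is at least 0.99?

Prior odds = 0.05/0.95 = 1/19.
Combined Bayes factor of the evidence already in hand = 0.2 × 2.4 = 0.48.
Odds after that evidence = (1/19) × 0.48 = 12/475.
Target odds = 0.99/0.01 = 99.
Need 25ⁿ ≥ 99 ÷ (12/475) = 3918.75.
25² = 625 falls short of 3918.75 but 25³ = 15625 reaches it, so n = 3.

3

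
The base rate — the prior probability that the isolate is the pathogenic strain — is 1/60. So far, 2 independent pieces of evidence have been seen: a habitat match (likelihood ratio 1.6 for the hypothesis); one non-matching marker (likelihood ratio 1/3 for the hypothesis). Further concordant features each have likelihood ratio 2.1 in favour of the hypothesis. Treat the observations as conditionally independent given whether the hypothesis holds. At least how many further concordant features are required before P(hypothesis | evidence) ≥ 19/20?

Prior odds = (1/60)/(59/60) = 1/59.
Combined Bayes factor of the evidence already in hand = 1.6 × (1/3) = 8/15.
Odds after that evidence = (1/59) × 8/15 = 8/885.
Target odds = 0.95/0.05 = 19.
Need 2.1ⁿ ≥ 19 ÷ (8/885) = 2101.875.
2.1¹⁰ ≈1667.99 falls short of 2101.875 but 2.1¹¹ ≈3502.78 reaches it, so n = 11.

11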